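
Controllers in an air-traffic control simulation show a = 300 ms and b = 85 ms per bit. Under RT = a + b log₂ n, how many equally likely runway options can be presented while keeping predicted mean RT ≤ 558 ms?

85·log₂ n ≤ 558 − 300 = 258, giving log₂ n ≤ 3.0353 and n ≤ 8.198. The largest whole number is 8.

8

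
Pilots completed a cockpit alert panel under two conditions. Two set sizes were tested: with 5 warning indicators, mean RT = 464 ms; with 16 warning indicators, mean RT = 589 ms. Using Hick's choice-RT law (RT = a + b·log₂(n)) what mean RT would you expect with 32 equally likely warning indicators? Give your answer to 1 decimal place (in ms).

663.5 ms

With log₂ n on the abscissa the relation is linear; from the two conditions:
  b = (589 − 464) / (log₂ 16 − log₂ 5) = 125 / (4 − 2.3219) = 74.490 ms/bit
  a = 464 − 74.490 × 2.3219 = 291.039 ms
Then RT(32) = 291.039 + 74.490 × log₂ 32 = 291.039 + 74.490 × 5 ≈ 663.490 ms.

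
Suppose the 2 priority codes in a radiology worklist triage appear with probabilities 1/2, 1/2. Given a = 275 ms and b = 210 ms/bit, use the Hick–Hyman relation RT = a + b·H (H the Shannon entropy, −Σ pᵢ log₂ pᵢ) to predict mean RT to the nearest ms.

H = −Σ pᵢ log₂ pᵢ = 0.5·1 + 0.5·1 = 1.000 bits.
RT = 275 + 210 × 1.000 = 485.00 ms.

485 ms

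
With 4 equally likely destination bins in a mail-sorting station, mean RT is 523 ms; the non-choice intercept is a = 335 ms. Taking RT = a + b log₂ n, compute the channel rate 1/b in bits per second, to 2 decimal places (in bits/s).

b = (523 − 335)/log₂ 4 = 188/2 = 94.000 ms per bit = 0.09400 s/bit; the reciprocal is 10.638 bits/s.

10.64 bits/s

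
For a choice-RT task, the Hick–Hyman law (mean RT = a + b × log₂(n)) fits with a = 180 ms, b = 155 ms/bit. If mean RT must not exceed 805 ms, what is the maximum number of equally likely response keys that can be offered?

Set 180 + 155·log₂ n ≤ 805 → log₂ n ≤ (805 − 180)/155 = 4.0323.
So n ≤ 2^4.0323 = 16.362; the largest integer n is 16.

16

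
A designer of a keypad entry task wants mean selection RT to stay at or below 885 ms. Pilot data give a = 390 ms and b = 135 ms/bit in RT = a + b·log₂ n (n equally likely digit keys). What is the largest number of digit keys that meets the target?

12

135·log₂ n ≤ 885 − 390 = 495, giving log₂ n ≤ 3.6667 and n ≤ 12.699. The largest whole number is 12.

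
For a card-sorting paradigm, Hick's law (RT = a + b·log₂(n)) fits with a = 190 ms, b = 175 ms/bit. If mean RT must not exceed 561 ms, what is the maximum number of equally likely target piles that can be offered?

4

Set 190 + 175·log₂ n ≤ 561 → log₂ n ≤ (561 − 190)/175 = 2.1200.
So n ≤ 2^2.1200 = 4.347; the largest integer n is 4.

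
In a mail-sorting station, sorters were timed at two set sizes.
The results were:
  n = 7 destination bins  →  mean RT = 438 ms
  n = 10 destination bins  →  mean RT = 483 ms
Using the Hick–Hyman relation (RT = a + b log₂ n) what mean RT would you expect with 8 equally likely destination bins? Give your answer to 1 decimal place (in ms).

RT is linear in log₂ n, so two points fix the line:
  b = (483 − 438) / (log₂ 10 − log₂ 7) = 45 / (3.3219 − 2.8074) = 87.451 ms/bit
  a = 438 − 87.451 × 2.8074 = 192.494 ms
Then RT(8) = 192.494 + 87.451 × log₂ 8 = 192.494 + 87.451 × 3 ≈ 454.847 ms.

454.8 ms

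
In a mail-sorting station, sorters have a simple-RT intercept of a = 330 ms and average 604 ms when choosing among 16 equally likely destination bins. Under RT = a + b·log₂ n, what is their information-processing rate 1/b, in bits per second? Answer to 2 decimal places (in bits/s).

14.60 bits/s

Choice component = 604 − 330 = 274 ms over log₂(16) = 4 bits.
b = 274 / 4 = 68.500 ms/bit, so 1/b = 14.599 bits/s.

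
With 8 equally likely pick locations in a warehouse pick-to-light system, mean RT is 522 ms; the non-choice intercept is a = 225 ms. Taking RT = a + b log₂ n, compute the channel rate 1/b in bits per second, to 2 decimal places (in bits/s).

b = (522 − 225)/log₂ 8 = 297/3 = 99.000 ms per bit = 0.09900 s/bit; the reciprocal is 10.101 bits/s.

10.10 bits/s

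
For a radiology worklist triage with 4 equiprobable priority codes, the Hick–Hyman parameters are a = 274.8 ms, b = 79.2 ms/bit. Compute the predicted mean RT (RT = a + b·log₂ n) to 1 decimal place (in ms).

433.2 ms

log₂(4) = 2 bits, so RT = 274.8 + 79.2 × 2 ≈ 433.200 ms.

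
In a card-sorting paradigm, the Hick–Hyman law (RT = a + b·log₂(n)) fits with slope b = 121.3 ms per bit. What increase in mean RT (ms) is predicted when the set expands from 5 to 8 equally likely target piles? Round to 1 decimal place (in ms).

82.3 ms

Only the slope matters, since a is common to both: ΔRT = b·log₂(n₂/n₁).
log₂(8) − log₂(5) = 3 − 2.3219 = 0.6781.
ΔRT = 121.3 × 0.6781 = 82.250 ms.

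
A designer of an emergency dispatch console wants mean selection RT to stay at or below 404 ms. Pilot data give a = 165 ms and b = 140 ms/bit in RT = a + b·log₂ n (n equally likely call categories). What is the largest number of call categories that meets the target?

3

140·log₂ n ≤ 404 − 165 = 239, giving log₂ n ≤ 1.7071 and n ≤ 3.265. The largest whole number is 3.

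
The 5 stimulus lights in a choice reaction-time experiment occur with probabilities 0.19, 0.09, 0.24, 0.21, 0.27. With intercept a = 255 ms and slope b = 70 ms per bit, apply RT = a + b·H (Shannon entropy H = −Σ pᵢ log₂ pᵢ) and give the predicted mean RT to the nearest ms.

412 ms

Entropy contributions −pᵢ log₂ pᵢ: 0.4552, 0.3127, 0.4941, 0.4728, 0.5100; sum H = 2.2449 bits.
RT = a + bH = 255 + 70·2.2449 = 412.14 ms.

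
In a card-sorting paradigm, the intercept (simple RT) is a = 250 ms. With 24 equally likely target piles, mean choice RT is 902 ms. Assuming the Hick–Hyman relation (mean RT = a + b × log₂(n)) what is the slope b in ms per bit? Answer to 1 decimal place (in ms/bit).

log₂(24) = 4.5850 bits.
b = (RT − a)/log₂ n = (902 − 250) / 4.5850 = 142.204 ms/bit.

142.2 ms/bit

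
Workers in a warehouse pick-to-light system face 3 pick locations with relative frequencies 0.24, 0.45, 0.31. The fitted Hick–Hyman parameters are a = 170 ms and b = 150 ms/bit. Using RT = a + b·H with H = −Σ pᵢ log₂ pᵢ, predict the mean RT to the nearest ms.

Entropy contributions −pᵢ log₂ pᵢ: 0.4941, 0.5184, 0.5238; sum H = 1.5363 bits.
RT = a + bH = 170 + 150·1.5363 = 400.45 ms.

400 ms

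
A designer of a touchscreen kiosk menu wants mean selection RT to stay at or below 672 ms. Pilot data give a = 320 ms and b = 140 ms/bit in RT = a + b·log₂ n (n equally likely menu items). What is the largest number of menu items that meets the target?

5

Set 320 + 140·log₂ n ≤ 672 → log₂ n ≤ (672 − 320)/140 = 2.5143.
So n ≤ 2^2.5143 = 5.713; the largest integer n is 5.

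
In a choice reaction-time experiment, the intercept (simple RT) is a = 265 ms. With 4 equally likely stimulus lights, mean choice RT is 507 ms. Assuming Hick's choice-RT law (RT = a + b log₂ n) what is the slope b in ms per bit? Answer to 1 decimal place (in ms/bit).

121.0 ms/bit

4 alternatives carry log₂ 4 = 2 bits; the choice cost is 507 − 265 = 242 ms, so b = 242/2 = 121.000 ms/bit.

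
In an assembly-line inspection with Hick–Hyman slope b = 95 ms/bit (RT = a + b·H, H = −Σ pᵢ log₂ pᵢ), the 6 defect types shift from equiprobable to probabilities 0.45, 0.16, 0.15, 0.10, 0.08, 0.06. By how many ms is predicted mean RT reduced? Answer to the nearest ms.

35 ms

Equiprobable entropy H₀ = log₂ 6 = 2.5850 bits.
Skewed entropy H = −Σ pᵢ log₂ pᵢ = 2.2192 bits.
ΔRT = b·(H₀ − H) = 95 × 0.3658 = 34.75 ms.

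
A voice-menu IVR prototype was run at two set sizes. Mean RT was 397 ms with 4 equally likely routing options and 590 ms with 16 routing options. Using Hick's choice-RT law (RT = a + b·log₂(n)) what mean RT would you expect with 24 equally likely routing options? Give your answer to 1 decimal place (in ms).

646.4 ms

With log₂ n on the abscissa the relation is linear; from the two conditions:
  b = (590 − 397) / (log₂ 16 − log₂ 4) = 193 / (4 − 2) = 96.500 ms/bit
  a = 397 − 96.500 × 2 = 204.000 ms
Then RT(24) = 204.000 + 96.500 × log₂ 24 = 204.000 + 96.500 × 4.5850 ≈ 646.449 ms.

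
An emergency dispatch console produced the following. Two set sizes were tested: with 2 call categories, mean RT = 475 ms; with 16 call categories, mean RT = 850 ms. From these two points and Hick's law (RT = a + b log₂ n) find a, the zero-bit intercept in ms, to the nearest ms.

The slope on a log₂ axis is (850 − 475) / (4 − 1) = 125 ms/bit.
a = RT₁ − b·log₂ n₁ = 475 − 125 × 1 = 350.000 ms.

350 ms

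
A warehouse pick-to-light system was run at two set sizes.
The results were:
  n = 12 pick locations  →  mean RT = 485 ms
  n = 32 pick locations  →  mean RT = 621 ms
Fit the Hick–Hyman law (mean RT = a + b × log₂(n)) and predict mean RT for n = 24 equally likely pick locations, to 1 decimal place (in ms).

581.1 ms

Solve the two-equation system in a and b:
  b = (621 − 485) / (log₂ 32 − log₂ 12) = 136 / (5 − 3.5850) = 96.111 ms/bit
  a = 485 − 96.111 × 3.5850 = 140.447 ms
Then RT(24) = 140.447 + 96.111 × log₂ 24 = 140.447 + 96.111 × 4.5850 ≈ 581.111 ms.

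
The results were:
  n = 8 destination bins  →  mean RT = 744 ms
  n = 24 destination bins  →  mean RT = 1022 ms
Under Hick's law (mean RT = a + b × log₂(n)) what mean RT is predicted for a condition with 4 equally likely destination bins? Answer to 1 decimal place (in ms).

568.6 ms

With log₂ n on the abscissa the relation is linear; from the two conditions:
  b = (1022 − 744) / (log₂ 24 − log₂ 8) = 278 / (4.5850 − 3) = 175.398 ms/bit
  a = 744 − 175.398 × 3 = 217.805 ms
Then RT(4) = 217.805 + 175.398 × log₂ 4 = 217.805 + 175.398 × 2 ≈ 568.602 ms.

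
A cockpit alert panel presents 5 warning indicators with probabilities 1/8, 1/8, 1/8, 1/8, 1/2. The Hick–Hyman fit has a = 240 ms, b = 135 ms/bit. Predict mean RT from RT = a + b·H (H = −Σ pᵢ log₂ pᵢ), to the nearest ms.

H = −Σ pᵢ log₂ pᵢ = 0.125·3 + 0.125·3 + 0.125·3 + 0.125·3 + 0.5·1 = 2.000 bits.
RT = 240 + 135 × 2.000 = 510.00 ms.

510 ms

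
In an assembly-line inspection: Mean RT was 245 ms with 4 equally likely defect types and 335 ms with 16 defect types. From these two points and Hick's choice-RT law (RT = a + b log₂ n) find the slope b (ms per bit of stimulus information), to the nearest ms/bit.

The slope on a log₂ axis is (335 − 245) / (4 − 2) = 45 ms/bit.

45 ms/bit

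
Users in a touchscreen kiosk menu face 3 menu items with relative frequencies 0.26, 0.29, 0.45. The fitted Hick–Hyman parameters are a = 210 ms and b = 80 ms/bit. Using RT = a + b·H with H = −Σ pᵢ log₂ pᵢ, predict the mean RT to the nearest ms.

H = 0.26·log₂(1/0.26) + 0.29·log₂(1/0.29) + 0.45·log₂(1/0.45) = 1.5416 bits.
RT = 210 + 80 × 1.5416 = 333.33 ms.

333 ms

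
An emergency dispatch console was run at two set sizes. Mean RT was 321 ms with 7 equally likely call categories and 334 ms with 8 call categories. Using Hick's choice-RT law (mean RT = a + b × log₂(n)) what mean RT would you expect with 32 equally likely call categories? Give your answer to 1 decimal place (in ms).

RT is linear in log₂ n, so two points fix the line:
  b = (334 − 321) / (log₂ 8 − log₂ 7) = 13 / (3 − 2.8074) = 67.482 ms/bit
  a = 321 − 67.482 × 2.8074 = 131.555 ms
Then RT(32) = 131.555 + 67.482 × log₂ 32 = 131.555 + 67.482 × 5 ≈ 468.963 ms.

469.0 ms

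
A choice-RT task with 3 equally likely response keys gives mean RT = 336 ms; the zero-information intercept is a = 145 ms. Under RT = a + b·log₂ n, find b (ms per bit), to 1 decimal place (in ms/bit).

120.5 ms/bit

log₂(3) = 1.5850 bits.
b = (RT − a)/log₂ n = (336 − 145) / 1.5850 = 120.508 ms/bit.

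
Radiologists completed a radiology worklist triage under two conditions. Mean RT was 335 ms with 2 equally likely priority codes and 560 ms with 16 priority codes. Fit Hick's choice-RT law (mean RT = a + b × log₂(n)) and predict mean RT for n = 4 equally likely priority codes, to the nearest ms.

410 ms

Solve the two-equation system in a and b:
  b = (560 − 335) / (log₂ 16 − log₂ 2) = 225 / (4 − 1) = 75 ms/bit
  a = 335 − 75 × 1 = 260 ms
Then RT(4) = 260 + 75 × log₂ 4 = 260 + 75 × 2 ≈ 410.000 ms.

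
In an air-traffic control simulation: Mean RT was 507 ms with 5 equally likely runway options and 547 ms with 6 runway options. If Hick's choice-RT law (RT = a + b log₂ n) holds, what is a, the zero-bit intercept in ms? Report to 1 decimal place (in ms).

153.9 ms

b = (RT₂ − RT₁)/(log₂ n₂ − log₂ n₁) = (547 − 507)/(2.5850 − 2.3219) = 152.071 ms/bit.
Intercept: a = 507 − 152.071·log₂(5) = 153.901 ms.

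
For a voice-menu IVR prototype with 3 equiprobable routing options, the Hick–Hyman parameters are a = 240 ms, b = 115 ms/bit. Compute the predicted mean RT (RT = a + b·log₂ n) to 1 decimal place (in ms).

422.3 ms

log₂(3) = 1.5850 bits, so RT = 240 + 115 × 1.5850 ≈ 422.271 ms.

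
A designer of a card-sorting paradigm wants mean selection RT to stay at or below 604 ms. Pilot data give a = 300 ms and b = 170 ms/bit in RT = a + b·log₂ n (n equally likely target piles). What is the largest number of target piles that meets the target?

3

Set 300 + 170·log₂ n ≤ 604 → log₂ n ≤ (604 − 300)/170 = 1.7882.
So n ≤ 2^1.7882 = 3.454; the largest integer n is 3.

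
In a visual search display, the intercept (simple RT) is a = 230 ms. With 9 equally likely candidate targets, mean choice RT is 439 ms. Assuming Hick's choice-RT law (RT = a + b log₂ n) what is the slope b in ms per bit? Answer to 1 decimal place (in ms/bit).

65.9 ms/bit

b = (439 − 230) / log₂(9) = 209 / 3.1699 = 65.932 ms/bit.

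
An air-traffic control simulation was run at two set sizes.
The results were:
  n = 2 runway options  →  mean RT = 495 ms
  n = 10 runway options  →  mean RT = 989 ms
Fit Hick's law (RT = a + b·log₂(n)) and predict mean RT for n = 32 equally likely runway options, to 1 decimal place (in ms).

With log₂ n on the abscissa the relation is linear; from the two conditions:
  b = (989 − 495) / (log₂ 10 − log₂ 2) = 494 / (3.3219 − 1) = 212.754 ms/bit
  a = 495 − 212.754 × 1 = 282.246 ms
Then RT(32) = 282.246 + 212.754 × log₂ 32 = 282.246 + 212.754 × 5 ≈ 1346.017 ms.

1346.0 ms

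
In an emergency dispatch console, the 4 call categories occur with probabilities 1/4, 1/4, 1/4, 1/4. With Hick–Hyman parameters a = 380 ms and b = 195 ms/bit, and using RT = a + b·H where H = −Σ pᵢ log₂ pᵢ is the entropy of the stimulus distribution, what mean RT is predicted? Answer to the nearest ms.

770 ms

H = −Σ pᵢ log₂ pᵢ = 0.25·2 + 0.25·2 + 0.25·2 + 0.25·2 = 2.000 bits.
RT = 380 + 195 × 2.000 = 770.00 ms.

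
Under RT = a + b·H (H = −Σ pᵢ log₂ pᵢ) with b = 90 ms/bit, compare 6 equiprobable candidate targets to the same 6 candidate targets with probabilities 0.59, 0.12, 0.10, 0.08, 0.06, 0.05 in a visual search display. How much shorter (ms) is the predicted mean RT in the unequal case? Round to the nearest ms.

62 ms

Equiprobable entropy H₀ = log₂ 6 = 2.5850 bits.
Skewed entropy H = −Σ pᵢ log₂ pᵢ = 1.8995 bits.
ΔRT = b·(H₀ − H) = 90 × 0.6854 = 61.69 ms.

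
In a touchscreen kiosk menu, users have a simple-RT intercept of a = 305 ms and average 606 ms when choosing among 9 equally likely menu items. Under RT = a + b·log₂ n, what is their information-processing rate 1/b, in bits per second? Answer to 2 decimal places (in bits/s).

b = (606 − 305)/log₂ 9 = 301/3.1699 = 94.955 ms per bit = 0.09495 s/bit; the reciprocal is 10.531 bits/s.

10.53 bits/s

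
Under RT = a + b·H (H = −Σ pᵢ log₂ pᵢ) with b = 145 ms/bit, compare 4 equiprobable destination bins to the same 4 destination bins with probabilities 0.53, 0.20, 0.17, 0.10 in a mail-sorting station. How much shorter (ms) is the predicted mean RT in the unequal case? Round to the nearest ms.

41 ms

Equiprobable entropy H₀ = log₂ 4 = 2.0000 bits.
Skewed entropy H = −Σ pᵢ log₂ pᵢ = 1.7166 bits.
ΔRT = b·(H₀ − H) = 145 × 0.2834 = 41.09 ms.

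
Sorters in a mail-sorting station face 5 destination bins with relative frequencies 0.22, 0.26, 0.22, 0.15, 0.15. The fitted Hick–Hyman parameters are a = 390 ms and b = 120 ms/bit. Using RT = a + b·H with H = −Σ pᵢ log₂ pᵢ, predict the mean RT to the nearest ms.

Entropy contributions −pᵢ log₂ pᵢ: 0.4806, 0.5053, 0.4806, 0.4105, 0.4105; sum H = 2.2875 bits.
RT = a + bH = 390 + 120·2.2875 = 664.50 ms.

665 ms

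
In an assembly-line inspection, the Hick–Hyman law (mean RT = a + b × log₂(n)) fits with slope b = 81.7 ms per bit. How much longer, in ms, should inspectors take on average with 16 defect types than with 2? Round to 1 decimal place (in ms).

245.1 ms

ΔRT = (a + b log₂ n₂) − (a + b log₂ n₁) = b·(log₂ n₂ − log₂ n₁).
log₂(16) − log₂(2) = log₂(16/2) = log₂(8) = 3.
ΔRT = 81.7 × 3.0000 = 245.100 ms.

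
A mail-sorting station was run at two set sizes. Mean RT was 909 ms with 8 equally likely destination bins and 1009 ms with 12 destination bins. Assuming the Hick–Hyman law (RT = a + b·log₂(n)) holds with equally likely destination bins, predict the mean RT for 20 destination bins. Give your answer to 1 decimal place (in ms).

Fit slope and intercept:
  b = (1009 − 909) / (log₂ 12 − log₂ 8) = 100 / (3.5850 − 3) = 170.951 ms/bit
  a = 909 − 170.951 × 3 = 396.147 ms
Then RT(20) = 396.147 + 170.951 × log₂ 20 = 396.147 + 170.951 × 4.3219 ≈ 1134.985 ms.

1135.0 ms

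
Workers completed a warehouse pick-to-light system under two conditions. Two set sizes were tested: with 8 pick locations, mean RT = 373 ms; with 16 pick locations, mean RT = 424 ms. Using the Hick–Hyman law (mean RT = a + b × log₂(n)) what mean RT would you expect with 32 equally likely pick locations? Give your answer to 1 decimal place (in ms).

475.0 ms

With log₂ n on the abscissa the relation is linear; from the two conditions:
  b = (424 − 373) / (log₂ 16 − log₂ 8) = 51 / (4 − 3) = 51.000 ms/bit
  a = 373 − 51.000 × 3 = 220.000 ms
Then RT(32) = 220.000 + 51.000 × log₂ 32 = 220.000 + 51.000 × 5 ≈ 475.000 ms.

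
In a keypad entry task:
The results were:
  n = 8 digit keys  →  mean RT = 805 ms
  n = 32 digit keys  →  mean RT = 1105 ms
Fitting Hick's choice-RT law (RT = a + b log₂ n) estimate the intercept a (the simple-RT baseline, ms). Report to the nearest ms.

b = (RT₂ − RT₁)/(log₂ n₂ − log₂ n₁) = (1105 − 805)/(5 − 3) = 150 ms/bit.
Intercept: a = 805 − 150·log₂(8) = 355.000 ms.

355 ms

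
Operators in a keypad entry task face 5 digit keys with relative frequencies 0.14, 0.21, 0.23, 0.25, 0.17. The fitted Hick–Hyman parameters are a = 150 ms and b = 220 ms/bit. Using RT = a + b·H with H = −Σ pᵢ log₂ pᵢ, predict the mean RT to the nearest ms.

654 ms

Entropy contributions −pᵢ log₂ pᵢ: 0.3971, 0.4728, 0.4877, 0.5000, 0.4346; sum H = 2.2922 bits.
RT = a + bH = 150 + 220·2.2922 = 654.28 ms.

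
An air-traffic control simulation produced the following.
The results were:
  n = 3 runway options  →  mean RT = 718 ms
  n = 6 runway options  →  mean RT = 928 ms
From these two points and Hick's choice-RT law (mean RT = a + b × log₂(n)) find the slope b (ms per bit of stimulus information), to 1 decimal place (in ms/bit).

210.0 ms/bit

Slope: b = (928 − 718) / (log₂ 6 − log₂ 3) = 210/1.0000 = 210.000 ms/bit.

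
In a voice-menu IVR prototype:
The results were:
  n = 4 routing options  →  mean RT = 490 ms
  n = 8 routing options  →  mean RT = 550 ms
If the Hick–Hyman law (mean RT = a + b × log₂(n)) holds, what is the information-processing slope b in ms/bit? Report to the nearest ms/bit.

b = (RT₂ − RT₁)/(log₂ n₂ − log₂ n₁) = (550 − 490)/(3 − 2) = 60 ms/bit.

60 ms/bit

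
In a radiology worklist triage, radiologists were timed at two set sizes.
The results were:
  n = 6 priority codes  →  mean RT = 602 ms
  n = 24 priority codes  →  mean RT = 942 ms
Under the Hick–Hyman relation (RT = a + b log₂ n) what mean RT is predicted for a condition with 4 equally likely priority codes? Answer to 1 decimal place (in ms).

502.6 ms

With log₂ n on the abscissa the relation is linear; from the two conditions:
  b = (942 − 602) / (log₂ 24 − log₂ 6) = 340 / (4.5850 − 2.5850) = 170.000 ms/bit
  a = 602 − 170.000 × 2.5850 = 162.556 ms
Then RT(4) = 162.556 + 170.000 × log₂ 4 = 162.556 + 170.000 × 2 ≈ 502.556 ms.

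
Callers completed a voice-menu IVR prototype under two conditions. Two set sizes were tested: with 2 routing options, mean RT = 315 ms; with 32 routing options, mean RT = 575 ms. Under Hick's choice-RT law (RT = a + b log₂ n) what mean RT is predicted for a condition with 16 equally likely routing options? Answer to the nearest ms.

510 ms

With log₂ n on the abscissa the relation is linear; from the two conditions:
  b = (575 − 315) / (log₂ 32 − log₂ 2) = 260 / (5 − 1) = 65 ms/bit
  a = 315 − 65 × 1 = 250 ms
Then RT(16) = 250 + 65 × log₂ 16 = 250 + 65 × 4 ≈ 510.000 ms.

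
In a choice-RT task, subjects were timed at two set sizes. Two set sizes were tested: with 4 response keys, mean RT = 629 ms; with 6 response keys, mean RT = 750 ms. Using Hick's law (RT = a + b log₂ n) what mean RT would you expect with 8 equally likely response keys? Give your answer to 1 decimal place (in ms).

835.9 ms

Solve the two-equation system in a and b:
  b = (750 − 629) / (log₂ 6 − log₂ 4) = 121 / (2.5850 − 2) = 206.851 ms/bit
  a = 629 − 206.851 × 2 = 215.298 ms
Then RT(8) = 215.298 + 206.851 × log₂ 8 = 215.298 + 206.851 × 3 ≈ 835.851 ms.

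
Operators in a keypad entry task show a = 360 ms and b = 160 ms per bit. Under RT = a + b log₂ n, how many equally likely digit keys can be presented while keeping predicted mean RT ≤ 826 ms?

Information budget: (826 − 360)/160 = 2.9125 bits, so n ≤ 2^2.9125 = 7.529 → at most 7.

7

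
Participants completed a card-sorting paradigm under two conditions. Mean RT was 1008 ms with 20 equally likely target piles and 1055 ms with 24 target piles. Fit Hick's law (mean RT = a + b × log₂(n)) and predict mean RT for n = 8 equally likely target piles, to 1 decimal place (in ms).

With log₂ n on the abscissa the relation is linear; from the two conditions:
  b = (1055 − 1008) / (log₂ 24 − log₂ 20) = 47 / (4.5850 − 4.3219) = 178.684 ms/bit
  a = 1008 − 178.684 × 4.3219 = 235.741 ms
Then RT(8) = 235.741 + 178.684 × log₂ 8 = 235.741 + 178.684 × 3 ≈ 771.793 ms.

771.8 ms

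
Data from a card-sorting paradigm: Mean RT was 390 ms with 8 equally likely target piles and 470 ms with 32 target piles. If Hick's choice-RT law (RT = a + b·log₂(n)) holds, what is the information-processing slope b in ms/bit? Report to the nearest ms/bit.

The slope on a log₂ axis is (470 − 390) / (5 − 3) = 40 ms/bit.

40 ms/bit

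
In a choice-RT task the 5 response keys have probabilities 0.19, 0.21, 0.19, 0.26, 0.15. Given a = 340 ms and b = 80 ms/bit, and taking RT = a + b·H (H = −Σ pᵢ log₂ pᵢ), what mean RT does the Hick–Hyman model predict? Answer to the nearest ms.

524 ms

H = 0.19·log₂(1/0.19) + 0.21·log₂(1/0.21) + 0.19·log₂(1/0.19) + 0.26·log₂(1/0.26) + 0.15·log₂(1/0.15) = 2.2991 bits.
RT = 340 + 80 × 2.2991 = 523.93 ms.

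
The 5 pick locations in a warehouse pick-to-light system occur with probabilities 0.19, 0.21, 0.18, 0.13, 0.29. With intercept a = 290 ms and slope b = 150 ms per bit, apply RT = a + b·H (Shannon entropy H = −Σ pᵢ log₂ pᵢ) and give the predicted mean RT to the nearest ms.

631 ms

Entropy contributions −pᵢ log₂ pᵢ: 0.4552, 0.4728, 0.4453, 0.3826, 0.5179; sum H = 2.2739 bits.
RT = a + bH = 290 + 150·2.2739 = 631.09 ms.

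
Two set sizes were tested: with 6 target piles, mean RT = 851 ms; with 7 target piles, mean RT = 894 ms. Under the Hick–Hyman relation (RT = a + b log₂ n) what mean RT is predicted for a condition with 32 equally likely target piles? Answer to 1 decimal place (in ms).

1318.0 ms

Fit slope and intercept:
  b = (894 − 851) / (log₂ 7 − log₂ 6) = 43 / (2.8074 − 2.5850) = 193.352 ms/bit
  a = 851 − 193.352 × 2.5850 = 351.193 ms
Then RT(32) = 351.193 + 193.352 × log₂ 32 = 351.193 + 193.352 × 5 ≈ 1317.952 ms.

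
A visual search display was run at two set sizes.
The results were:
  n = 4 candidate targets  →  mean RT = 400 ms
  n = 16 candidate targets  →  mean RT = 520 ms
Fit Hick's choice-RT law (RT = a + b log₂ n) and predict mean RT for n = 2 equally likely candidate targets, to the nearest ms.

Fit slope and intercept:
  b = (520 − 400) / (log₂ 16 − log₂ 4) = 120 / (4 − 2) = 60 ms/bit
  a = 400 − 60 × 2 = 280 ms
Then RT(2) = 280 + 60 × log₂ 2 = 280 + 60 × 1 ≈ 340.000 ms.

340 ms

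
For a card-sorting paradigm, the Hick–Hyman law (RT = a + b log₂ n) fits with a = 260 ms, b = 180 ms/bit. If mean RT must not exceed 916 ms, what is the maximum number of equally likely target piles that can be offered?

12

Information budget: (916 − 260)/180 = 3.6444 bits, so n ≤ 2^3.6444 = 12.505 → at most 12.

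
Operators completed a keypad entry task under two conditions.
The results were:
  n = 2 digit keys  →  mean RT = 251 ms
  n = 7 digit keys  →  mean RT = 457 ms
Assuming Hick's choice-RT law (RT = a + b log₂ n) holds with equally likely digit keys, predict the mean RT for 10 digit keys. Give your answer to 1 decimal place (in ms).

515.7 ms

Fit slope and intercept:
  b = (457 − 251) / (log₂ 7 − log₂ 2) = 206 / (2.8074 − 1) = 113.979 ms/bit
  a = 251 − 113.979 × 1 = 137.021 ms
Then RT(10) = 137.021 + 113.979 × log₂ 10 = 137.021 + 113.979 × 3.3219 ≈ 515.650 ms.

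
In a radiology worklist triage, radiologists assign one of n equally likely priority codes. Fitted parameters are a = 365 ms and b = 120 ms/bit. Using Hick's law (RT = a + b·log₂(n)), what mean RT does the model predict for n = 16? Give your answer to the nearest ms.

log₂(16) = 4 bits, so RT = 365 + 120 × 4 ≈ 845.000 ms.

845 ms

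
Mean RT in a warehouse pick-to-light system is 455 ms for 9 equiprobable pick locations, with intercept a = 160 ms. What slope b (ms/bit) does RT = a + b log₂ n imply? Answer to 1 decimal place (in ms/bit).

93.1 ms/bit

b = (455 − 160) / log₂(9) = 295 / 3.1699 = 93.062 ms/bit.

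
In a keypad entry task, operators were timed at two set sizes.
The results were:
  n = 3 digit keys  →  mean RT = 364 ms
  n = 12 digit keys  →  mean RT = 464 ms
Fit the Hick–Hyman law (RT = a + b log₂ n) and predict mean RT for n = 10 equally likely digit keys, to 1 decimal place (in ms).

450.8 ms

Solve the two-equation system in a and b:
  b = (464 − 364) / (log₂ 12 − log₂ 3) = 100 / (3.5850 − 1.5850) = 50.000 ms/bit
  a = 364 − 50.000 × 1.5850 = 284.752 ms
Then RT(10) = 284.752 + 50.000 × log₂ 10 = 284.752 + 50.000 × 3.3219 ≈ 450.848 ms.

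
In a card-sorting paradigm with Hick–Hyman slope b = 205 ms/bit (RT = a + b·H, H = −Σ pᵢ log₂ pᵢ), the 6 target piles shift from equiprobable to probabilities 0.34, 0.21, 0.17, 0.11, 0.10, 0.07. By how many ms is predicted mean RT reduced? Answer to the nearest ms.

The RT saving is b·ΔH. Equiprobable H₀ = log₂(6) = 2.5850 bits; with the given probabilities H = 2.3876 bits.
b·(H₀ − H) = 205 × (2.5850 − 2.3876) = 40.46 ms.

40 ms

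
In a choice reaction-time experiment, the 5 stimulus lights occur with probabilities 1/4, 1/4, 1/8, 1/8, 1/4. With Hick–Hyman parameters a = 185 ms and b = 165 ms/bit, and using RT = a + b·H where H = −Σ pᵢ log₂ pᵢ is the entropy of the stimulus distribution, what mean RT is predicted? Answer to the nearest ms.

Each term −pᵢ log₂ pᵢ: 0.25·2 + 0.25·2 + 0.125·3 + 0.125·3 + 0.25·2; summed, H = 2.250 bits.
Mean RT = a + bH = 185 + 165·2.250 = 556.25 ms.

556 ms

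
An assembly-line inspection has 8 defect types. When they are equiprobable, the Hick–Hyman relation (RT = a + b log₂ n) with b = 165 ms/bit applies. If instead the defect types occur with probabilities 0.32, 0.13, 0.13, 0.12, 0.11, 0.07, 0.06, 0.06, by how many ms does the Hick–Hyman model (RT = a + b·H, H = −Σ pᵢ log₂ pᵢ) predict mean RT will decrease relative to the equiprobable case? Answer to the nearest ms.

39 ms

The RT saving is b·ΔH. Equiprobable H₀ = log₂(8) = 3.0000 bits; with the given probabilities H = 2.7643 bits.
b·(H₀ − H) = 165 × (3.0000 − 2.7643) = 38.89 ms.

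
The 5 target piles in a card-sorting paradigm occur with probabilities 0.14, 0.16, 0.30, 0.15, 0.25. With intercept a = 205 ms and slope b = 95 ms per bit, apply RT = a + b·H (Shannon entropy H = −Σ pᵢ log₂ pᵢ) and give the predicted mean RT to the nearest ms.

H = 0.14·log₂(1/0.14) + 0.16·log₂(1/0.16) + 0.30·log₂(1/0.30) + 0.15·log₂(1/0.15) + 0.25·log₂(1/0.25) = 2.2518 bits.
RT = 205 + 95 × 2.2518 = 418.92 ms.

419 ms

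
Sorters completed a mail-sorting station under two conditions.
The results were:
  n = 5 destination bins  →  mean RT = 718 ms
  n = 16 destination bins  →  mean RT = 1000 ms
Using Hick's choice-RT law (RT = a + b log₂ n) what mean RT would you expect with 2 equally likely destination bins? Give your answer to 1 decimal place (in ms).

RT is linear in log₂ n, so two points fix the line:
  b = (1000 − 718) / (log₂ 16 − log₂ 5) = 282 / (4 − 2.3219) = 168.050 ms/bit
  a = 718 − 168.050 × 2.3219 = 327.800 ms
Then RT(2) = 327.800 + 168.050 × log₂ 2 = 327.800 + 168.050 × 1 ≈ 495.850 ms.

495.8 ms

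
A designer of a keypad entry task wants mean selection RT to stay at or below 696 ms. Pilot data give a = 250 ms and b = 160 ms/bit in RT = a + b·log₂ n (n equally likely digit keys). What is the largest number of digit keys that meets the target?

6

Set 250 + 160·log₂ n ≤ 696 → log₂ n ≤ (696 − 250)/160 = 2.7875.
So n ≤ 2^2.7875 = 6.904; the largest integer n is 6.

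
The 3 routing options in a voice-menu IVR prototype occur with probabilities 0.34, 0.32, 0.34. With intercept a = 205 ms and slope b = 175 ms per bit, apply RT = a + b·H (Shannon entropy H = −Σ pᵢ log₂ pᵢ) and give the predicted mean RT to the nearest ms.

482 ms

Entropy contributions −pᵢ log₂ pᵢ: 0.5292, 0.5260, 0.5292; sum H = 1.5844 bits.
RT = a + bH = 205 + 175·1.5844 = 482.27 ms.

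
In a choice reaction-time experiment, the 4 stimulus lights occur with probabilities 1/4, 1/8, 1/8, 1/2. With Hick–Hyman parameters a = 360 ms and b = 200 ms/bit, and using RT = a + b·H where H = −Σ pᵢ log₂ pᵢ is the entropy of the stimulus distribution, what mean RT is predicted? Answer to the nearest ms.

H = −Σ pᵢ log₂ pᵢ = 0.25·2 + 0.125·3 + 0.125·3 + 0.5·1 = 1.750 bits.
RT = 360 + 200 × 1.750 = 710.00 ms.

710 ms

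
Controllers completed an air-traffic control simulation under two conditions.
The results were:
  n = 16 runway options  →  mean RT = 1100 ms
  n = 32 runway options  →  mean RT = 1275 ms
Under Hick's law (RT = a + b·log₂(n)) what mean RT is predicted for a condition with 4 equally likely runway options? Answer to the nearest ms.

Fit slope and intercept:
  b = (1275 − 1100) / (log₂ 32 − log₂ 16) = 175 / (5 − 4) = 175 ms/bit
  a = 1100 − 175 × 4 = 400 ms
Then RT(4) = 400 + 175 × log₂ 4 = 400 + 175 × 2 ≈ 750.000 ms.

750 ms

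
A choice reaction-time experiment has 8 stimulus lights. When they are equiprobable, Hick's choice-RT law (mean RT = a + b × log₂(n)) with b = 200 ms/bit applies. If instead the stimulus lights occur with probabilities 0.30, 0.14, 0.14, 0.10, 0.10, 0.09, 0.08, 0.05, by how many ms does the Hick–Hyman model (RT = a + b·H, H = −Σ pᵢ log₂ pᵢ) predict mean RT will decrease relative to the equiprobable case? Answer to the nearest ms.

Equiprobable entropy H₀ = log₂ 8 = 3.0000 bits.
Skewed entropy H = −Σ pᵢ log₂ pᵢ = 2.8000 bits.
ΔRT = b·(H₀ − H) = 200 × 0.2000 = 40.01 ms.

40 ms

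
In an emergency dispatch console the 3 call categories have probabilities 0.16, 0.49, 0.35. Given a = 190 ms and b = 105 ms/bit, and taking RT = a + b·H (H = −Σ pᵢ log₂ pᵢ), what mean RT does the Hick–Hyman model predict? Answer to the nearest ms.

343 ms

Entropy contributions −pᵢ log₂ pᵢ: 0.4230, 0.5043, 0.5301; sum H = 1.4574 bits.
RT = a + bH = 190 + 105·1.4574 = 343.03 ms.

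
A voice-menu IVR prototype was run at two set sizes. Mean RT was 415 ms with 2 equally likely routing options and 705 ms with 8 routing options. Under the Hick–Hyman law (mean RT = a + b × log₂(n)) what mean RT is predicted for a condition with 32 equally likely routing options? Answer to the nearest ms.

995 ms

RT is linear in log₂ n, so two points fix the line:
  b = (705 − 415) / (log₂ 8 − log₂ 2) = 290 / (3 − 1) = 145 ms/bit
  a = 415 − 145 × 1 = 270 ms
Then RT(32) = 270 + 145 × log₂ 32 = 270 + 145 × 5 ≈ 995.000 ms.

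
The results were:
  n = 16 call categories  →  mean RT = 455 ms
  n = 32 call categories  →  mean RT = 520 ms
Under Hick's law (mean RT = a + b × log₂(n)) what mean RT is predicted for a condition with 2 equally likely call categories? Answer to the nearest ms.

260 ms

RT is linear in log₂ n, so two points fix the line:
  b = (520 − 455) / (log₂ 32 − log₂ 16) = 65 / (5 − 4) = 65 ms/bit
  a = 455 − 65 × 4 = 195 ms
Then RT(2) = 195 + 65 × log₂ 2 = 195 + 65 × 1 ≈ 260.000 ms.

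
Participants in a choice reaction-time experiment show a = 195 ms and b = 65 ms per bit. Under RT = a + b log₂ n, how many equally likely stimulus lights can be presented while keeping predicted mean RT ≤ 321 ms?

65·log₂ n ≤ 321 − 195 = 126, giving log₂ n ≤ 1.9385 and n ≤ 3.833. The largest whole number is 3.

3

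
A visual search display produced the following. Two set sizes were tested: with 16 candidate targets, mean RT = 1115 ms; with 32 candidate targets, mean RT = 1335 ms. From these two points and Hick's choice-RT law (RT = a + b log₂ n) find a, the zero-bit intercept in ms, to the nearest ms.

Slope: b = (1335 − 1115) / (log₂ 32 − log₂ 16) = 220/1.0000 = 220 ms/bit.
Intercept: a = 1115 − 220·log₂(16) = 235.000 ms.

235 ms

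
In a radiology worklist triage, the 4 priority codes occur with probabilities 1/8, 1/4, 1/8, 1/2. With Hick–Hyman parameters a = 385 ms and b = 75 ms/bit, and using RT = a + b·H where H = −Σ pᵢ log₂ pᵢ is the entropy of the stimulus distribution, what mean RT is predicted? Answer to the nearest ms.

H = −Σ pᵢ log₂ pᵢ = 0.125·3 + 0.25·2 + 0.125·3 + 0.5·1 = 1.750 bits.
RT = 385 + 75 × 1.750 = 516.25 ms.

516 ms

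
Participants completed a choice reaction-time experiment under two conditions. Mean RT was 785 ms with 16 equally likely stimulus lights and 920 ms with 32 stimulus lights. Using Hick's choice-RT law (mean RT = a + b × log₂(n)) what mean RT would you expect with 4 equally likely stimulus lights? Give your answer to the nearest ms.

RT is linear in log₂ n, so two points fix the line:
  b = (920 − 785) / (log₂ 32 − log₂ 16) = 135 / (5 − 4) = 135 ms/bit
  a = 785 − 135 × 4 = 245 ms
Then RT(4) = 245 + 135 × log₂ 4 = 245 + 135 × 2 ≈ 515.000 ms.

515 ms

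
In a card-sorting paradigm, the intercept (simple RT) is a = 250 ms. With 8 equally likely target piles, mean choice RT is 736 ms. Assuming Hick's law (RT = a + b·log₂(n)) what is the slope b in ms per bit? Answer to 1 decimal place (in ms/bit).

162.0 ms/bit

b = (736 − 250) / log₂(8) = 486 / 3 = 162.000 ms/bit.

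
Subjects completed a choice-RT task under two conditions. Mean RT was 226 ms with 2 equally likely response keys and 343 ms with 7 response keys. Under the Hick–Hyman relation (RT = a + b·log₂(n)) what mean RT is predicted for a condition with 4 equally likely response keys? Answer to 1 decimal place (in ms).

290.7 ms

Fit slope and intercept:
  b = (343 − 226) / (log₂ 7 − log₂ 2) = 117 / (2.8074 − 1) = 64.735 ms/bit
  a = 226 − 64.735 × 1 = 161.265 ms
Then RT(4) = 161.265 + 64.735 × log₂ 4 = 161.265 + 64.735 × 2 ≈ 290.735 ms.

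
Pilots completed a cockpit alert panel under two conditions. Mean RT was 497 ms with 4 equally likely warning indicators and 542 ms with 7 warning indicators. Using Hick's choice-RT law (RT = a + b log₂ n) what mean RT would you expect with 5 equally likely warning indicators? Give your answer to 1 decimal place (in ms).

514.9 ms

Solve the two-equation system in a and b:
  b = (542 − 497) / (log₂ 7 − log₂ 4) = 45 / (2.8074 − 2) = 55.738 ms/bit
  a = 497 − 55.738 × 2 = 385.525 ms
Then RT(5) = 385.525 + 55.738 × log₂ 5 = 385.525 + 55.738 × 2.3219 ≈ 514.943 ms.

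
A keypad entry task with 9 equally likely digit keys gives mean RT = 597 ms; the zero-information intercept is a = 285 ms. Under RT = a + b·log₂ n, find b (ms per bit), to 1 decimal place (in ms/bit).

log₂(9) = 3.1699 bits.
b = (RT − a)/log₂ n = (597 − 285) / 3.1699 = 98.425 ms/bit.

98.4 ms/bit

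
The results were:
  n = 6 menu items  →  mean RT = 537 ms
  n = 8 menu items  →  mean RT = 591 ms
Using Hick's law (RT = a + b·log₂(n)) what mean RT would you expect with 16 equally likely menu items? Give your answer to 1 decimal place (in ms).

721.1 ms

Fit slope and intercept:
  b = (591 − 537) / (log₂ 8 − log₂ 6) = 54 / (3 − 2.5850) = 130.109 ms/bit
  a = 537 − 130.109 × 2.5850 = 200.674 ms
Then RT(16) = 200.674 + 130.109 × log₂ 16 = 200.674 + 130.109 × 4 ≈ 721.109 ms.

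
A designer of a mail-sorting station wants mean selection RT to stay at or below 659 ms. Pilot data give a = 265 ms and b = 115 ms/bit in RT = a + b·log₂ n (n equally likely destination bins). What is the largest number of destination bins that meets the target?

Set 265 + 115·log₂ n ≤ 659 → log₂ n ≤ (659 − 265)/115 = 3.4261.
So n ≤ 2^3.4261 = 10.749; the largest integer n is 10.

10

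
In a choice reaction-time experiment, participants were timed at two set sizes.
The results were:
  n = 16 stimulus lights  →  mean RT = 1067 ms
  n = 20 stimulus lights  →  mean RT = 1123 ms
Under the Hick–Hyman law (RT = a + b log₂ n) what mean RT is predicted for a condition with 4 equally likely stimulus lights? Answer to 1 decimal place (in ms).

With log₂ n on the abscissa the relation is linear; from the two conditions:
  b = (1123 − 1067) / (log₂ 20 − log₂ 16) = 56 / (4.3219 − 4) = 173.952 ms/bit
  a = 1067 − 173.952 × 4 = 371.192 ms
Then RT(4) = 371.192 + 173.952 × log₂ 4 = 371.192 + 173.952 × 2 ≈ 719.096 ms.

719.1 ms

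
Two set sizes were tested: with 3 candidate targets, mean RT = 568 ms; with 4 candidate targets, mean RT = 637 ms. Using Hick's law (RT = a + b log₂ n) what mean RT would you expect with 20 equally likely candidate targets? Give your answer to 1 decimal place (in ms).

1023.0 ms

Fit slope and intercept:
  b = (637 − 568) / (log₂ 4 − log₂ 3) = 69 / (2 − 1.5850) = 166.250 ms/bit
  a = 568 − 166.250 × 1.5850 = 304.500 ms
Then RT(20) = 304.500 + 166.250 × log₂ 20 = 304.500 + 166.250 × 4.3219 ≈ 1023.021 ms.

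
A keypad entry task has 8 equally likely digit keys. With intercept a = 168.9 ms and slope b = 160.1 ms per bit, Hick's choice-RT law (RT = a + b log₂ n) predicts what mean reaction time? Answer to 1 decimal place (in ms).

649.2 ms

log₂(8) = 3 bits, so RT = 168.9 + 160.1 × 3 ≈ 649.200 ms.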